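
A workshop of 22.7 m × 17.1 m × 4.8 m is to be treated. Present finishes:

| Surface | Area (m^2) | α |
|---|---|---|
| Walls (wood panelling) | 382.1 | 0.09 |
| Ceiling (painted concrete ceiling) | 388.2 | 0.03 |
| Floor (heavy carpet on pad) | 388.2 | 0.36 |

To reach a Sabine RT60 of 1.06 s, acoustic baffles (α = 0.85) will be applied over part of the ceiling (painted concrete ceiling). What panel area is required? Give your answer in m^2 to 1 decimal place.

118.5

Equivalent absorption area: A₁ = 382.1*0.09 + 388.2*0.03 + 388.2*0.36 = 185.787 m^2.
V = 1863.216 m³. Target absorption A₂ = 0.161 × 1863.216 / 1.06 = 282.998 sabins.
ΔA needed = 282.998 − 185.787 = 97.211 sabins.
Each m^2 of panel replacing the ceiling (painted concrete ceiling) adds (0.85 − 0.03) = 0.82 sabins.
Area = ΔA/Δα = 97.211/0.82 = 118.5 m^2.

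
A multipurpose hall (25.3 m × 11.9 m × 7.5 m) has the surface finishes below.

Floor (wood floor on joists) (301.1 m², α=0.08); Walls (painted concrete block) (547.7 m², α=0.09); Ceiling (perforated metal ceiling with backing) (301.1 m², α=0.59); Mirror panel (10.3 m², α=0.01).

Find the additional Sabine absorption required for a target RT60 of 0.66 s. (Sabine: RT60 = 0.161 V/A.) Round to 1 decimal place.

299.7 sabins

A₁ = Σ Sᵢαᵢ = 301.1×0.08 + 547.7×0.09 + 301.1×0.59 + 10.3×0.01 = 251.133 sabins.
For T = 0.66 s, need A₂ = 0.161·V/T = 0.161·2258.025/0.66 = 550.821 sabins.
Shortfall: 550.821 − 251.133 = 299.7 sabins.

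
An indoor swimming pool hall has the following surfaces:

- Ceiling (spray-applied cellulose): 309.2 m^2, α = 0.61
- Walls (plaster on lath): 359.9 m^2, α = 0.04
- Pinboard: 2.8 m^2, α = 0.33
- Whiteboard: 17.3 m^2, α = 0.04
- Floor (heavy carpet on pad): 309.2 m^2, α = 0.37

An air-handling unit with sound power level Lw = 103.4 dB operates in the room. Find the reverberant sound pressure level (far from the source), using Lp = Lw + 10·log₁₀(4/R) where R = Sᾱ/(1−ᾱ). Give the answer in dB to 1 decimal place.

Σ(Sᵢαᵢ) = 309.2×0.61 + 359.9×0.04 + 2.8×0.33 + 17.3×0.04 + 309.2×0.37 = 319.028; total area S = 998.4 m^2.
ᾱ = 319.028/998.4 = 0.3195; R = Sᾱ/(1−ᾱ) = 319.028/(1−0.3195) = 468.814 m^2.
Lp = 103.4 + 10·log₁₀(4/468.814) = 103.4 + (-20.69) = 82.7 dB.

82.7 dB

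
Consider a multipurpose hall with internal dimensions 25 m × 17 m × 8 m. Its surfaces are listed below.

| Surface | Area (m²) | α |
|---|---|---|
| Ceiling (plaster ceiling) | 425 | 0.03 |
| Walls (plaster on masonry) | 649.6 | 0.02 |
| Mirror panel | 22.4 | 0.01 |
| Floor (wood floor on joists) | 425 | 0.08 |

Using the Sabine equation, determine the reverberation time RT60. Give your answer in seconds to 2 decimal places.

9.13 seconds

A = Σ Sᵢαᵢ = 425*0.03 + 649.6*0.02 + 22.4*0.01 + 425*0.08 = 59.966 sabins.
V = 25·17·8 = 3400 m³.
RT60 = 0.161 · V / A = 0.161 × 3400 / 59.966 = 9.13 s.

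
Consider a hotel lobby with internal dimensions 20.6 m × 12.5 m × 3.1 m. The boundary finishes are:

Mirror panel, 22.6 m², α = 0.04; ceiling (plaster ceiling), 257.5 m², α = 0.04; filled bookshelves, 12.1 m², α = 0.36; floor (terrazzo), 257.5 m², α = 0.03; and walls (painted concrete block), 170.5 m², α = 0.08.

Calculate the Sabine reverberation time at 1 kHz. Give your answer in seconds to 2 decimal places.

3.48 seconds

Summing Sᵢαᵢ: 0.904 + 10.300 + 4.356 + 7.725 + 13.640 → A = 36.925 sabins.
Volume V = 20.6 × 12.5 × 3.1 = 798.25 m³.
RT60 = 0.161 · V / A = 0.161 × 798.25 / 36.925 = 3.48 s.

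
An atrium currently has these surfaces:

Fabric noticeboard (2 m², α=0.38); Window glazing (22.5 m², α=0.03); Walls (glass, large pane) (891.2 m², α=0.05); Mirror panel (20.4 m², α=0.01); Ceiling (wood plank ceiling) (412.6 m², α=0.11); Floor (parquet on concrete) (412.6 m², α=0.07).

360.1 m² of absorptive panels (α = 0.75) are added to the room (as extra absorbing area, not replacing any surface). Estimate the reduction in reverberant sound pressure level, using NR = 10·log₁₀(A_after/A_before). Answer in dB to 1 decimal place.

5.1 dB

Summing Sᵢαᵢ: 0.760 + 0.675 + 44.560 + 0.204 + 45.386 + 28.882 → A_before = 120.467 sabins.
Added absorption = 360.1 × 0.75 = 270.075 sabins.
A_after = 120.467 + 270.075 = 390.542 sabins.
NR = 10·log₁₀(390.542/120.467) = 5.1 dB.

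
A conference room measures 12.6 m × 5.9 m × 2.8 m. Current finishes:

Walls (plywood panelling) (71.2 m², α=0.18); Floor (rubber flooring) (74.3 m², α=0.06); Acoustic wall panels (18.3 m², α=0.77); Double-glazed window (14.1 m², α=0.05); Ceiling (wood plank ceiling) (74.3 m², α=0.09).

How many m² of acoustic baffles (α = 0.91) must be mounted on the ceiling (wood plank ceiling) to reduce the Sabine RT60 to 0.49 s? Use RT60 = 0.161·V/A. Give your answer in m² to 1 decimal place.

36.1

A₁ = Σ Sᵢαᵢ = 71.2×0.18 + 74.3×0.06 + 18.3×0.77 + 14.1×0.05 + 74.3×0.09 = 38.757 sabins.
V = 208.152 m³. Target absorption A₂ = 0.161 × 208.152 / 0.49 = 68.393 sabins.
ΔA needed = 68.393 − 38.757 = 29.636 sabins.
Net gain per m²: Δα = 0.91 − 0.09 = 0.82.
Panel area = 29.636 / 0.82 = 36.1 m².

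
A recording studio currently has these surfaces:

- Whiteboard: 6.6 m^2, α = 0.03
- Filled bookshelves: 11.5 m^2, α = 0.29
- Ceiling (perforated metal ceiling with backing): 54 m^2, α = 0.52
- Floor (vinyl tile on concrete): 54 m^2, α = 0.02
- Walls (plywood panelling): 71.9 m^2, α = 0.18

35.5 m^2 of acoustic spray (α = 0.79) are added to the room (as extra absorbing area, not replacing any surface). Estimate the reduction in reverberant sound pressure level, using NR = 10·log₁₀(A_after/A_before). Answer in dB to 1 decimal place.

2.1 dB

Summing Sᵢαᵢ: 0.198 + 3.335 + 28.080 + 1.080 + 12.942 → A_before = 45.635 sabins.
Added absorption = 35.5 × 0.79 = 28.045 sabins.
New total A_after = 73.680 sabins.
Reduction = 10 log₁₀(A_after/A_before) = 10 log₁₀(1.6146) = 2.1 dB.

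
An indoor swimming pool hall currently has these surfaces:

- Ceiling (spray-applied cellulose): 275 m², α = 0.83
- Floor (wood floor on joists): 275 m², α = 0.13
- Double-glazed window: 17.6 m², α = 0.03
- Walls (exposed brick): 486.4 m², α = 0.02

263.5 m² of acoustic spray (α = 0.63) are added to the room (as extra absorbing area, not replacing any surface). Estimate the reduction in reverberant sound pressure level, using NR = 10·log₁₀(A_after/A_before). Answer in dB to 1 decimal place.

Summing Sᵢαᵢ: 228.250 + 35.750 + 0.528 + 9.728 → A_before = 274.256 sabins.
Treatment contributes 263.5·0.63 = 166.005 sabins.
A_after = 274.256 + 166.005 = 440.261 sabins.
Reduction = 10 log₁₀(A_after/A_before) = 10 log₁₀(1.6053) = 2.1 dB.

2.1 dB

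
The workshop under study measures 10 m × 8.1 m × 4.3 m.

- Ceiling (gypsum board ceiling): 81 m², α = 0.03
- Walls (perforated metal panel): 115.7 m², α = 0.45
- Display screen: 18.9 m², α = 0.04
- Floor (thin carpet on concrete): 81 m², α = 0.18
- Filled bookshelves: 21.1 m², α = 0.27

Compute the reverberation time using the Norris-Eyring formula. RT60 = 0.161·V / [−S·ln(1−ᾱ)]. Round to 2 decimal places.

Total surface area S = 81 + 115.7 + 18.9 + 81 + 21.1 = 317.7 m².
Absorption A = 81×0.03 + 115.7×0.45 + 18.9×0.04 + 81×0.18 + 21.1×0.27 = 75.528 sabins.
ᾱ = 75.528 / 317.7 = 0.2377.
−S·ln(1−ᾱ) = −317.7 × ln(1 − 0.2377) = 86.229.
V = 10 × 8.1 × 4.3 = 348.3 m³.
T = 0.161·V/[−S·ln(1−ᾱ)] = 0.161·348.3/86.229 = 0.65 s.

0.65 s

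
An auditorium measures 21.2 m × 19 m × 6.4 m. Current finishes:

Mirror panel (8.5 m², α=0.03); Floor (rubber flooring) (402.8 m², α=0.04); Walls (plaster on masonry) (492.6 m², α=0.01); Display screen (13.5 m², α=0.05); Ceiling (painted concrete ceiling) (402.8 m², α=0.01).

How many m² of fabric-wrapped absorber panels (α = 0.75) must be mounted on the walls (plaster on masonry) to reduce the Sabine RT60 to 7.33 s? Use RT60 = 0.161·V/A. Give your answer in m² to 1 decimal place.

Equivalent absorption area: A₁ = 8.5×0.03 + 402.8×0.04 + 492.6×0.01 + 13.5×0.05 + 402.8×0.01 = 25.996 m².
V = 2577.92 m³. Target absorption A₂ = 0.161 × 2577.92 / 7.33 = 56.623 sabins.
Absorption to add: 56.623 − 25.996 = 30.627 sabins.
Net gain per m²: Δα = 0.75 − 0.01 = 0.74.
Area = ΔA/Δα = 30.627/0.74 = 41.4 m².

41.4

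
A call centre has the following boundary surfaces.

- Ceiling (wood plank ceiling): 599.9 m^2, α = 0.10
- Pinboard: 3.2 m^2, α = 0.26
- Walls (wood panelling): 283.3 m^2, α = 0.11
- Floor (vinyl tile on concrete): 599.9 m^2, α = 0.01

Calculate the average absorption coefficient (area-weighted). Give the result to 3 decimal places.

0.066

Total surface area S = 1486.3 m^2.
Σ(Sᵢαᵢ) = 599.9×0.10 + 3.2×0.26 + 283.3×0.11 + 599.9×0.01 = 97.984.
ᾱ = 97.984 / 1486.3 = 0.066.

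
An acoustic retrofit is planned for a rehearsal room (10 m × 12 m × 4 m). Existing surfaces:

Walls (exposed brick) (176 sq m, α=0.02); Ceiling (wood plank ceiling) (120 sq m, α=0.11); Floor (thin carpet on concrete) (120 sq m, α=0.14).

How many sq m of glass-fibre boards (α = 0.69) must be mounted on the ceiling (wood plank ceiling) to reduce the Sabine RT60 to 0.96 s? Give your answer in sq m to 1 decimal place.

Summing Sᵢαᵢ: 3.520 + 13.200 + 16.800 → A₁ = 33.520 sabins.
V = 480 m³. Target absorption A₂ = 0.161 × 480 / 0.96 = 80.500 sabins.
Absorption to add: 80.500 − 33.520 = 46.980 sabins.
Net gain per sq m: Δα = 0.69 − 0.11 = 0.58.
Area = ΔA/Δα = 46.980/0.58 = 81.0 sq m.

81.0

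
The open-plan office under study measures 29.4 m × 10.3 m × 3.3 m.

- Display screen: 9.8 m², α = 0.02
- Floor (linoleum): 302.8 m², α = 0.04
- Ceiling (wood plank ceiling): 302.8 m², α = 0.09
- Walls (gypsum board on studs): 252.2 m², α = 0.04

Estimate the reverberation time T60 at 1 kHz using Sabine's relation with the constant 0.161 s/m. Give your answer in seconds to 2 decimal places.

Summing Sᵢαᵢ: 0.196 + 12.112 + 27.252 + 10.088 → A = 49.648 sabins.
Volume V = 29.4 × 10.3 × 3.3 = 999.306 m³.
T = 0.161 V/A = 0.161·999.306/49.648 = 3.24 s.

3.24 sec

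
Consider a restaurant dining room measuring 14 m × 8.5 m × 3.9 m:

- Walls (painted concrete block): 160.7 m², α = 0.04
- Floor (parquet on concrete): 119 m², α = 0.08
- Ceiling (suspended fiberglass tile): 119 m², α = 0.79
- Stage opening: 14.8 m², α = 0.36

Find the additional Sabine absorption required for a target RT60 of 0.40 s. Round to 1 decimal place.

71.5 sabins

Summing Sᵢαᵢ: 6.428 + 9.520 + 94.010 + 5.328 → A₁ = 115.286 sabins.
Target A₂ = 0.161·464.1/0.40 = 186.800 sabins (V = 464.1 m³).
ΔA = A₂ − A₁ = 186.800 − 115.286 = 71.5 sabins.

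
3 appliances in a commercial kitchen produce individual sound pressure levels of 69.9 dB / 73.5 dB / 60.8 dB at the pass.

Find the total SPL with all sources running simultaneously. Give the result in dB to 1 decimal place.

75.2 dB

Converting to relative power and adding: 10^(69.9/10) + 10^(73.5/10) + 10^(60.8/10) = 3.336e+07.
Combined level = 10 log₁₀(3.336e+07) = 75.2 dB.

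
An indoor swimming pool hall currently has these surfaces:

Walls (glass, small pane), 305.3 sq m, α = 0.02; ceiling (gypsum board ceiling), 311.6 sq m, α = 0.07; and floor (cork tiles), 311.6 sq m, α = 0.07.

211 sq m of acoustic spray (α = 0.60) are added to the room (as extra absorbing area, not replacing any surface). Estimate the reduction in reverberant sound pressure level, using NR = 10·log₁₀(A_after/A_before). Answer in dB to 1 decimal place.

5.5 dB

Summing Sᵢαᵢ: 6.106 + 21.812 + 21.812 → A_before = 49.730 sabins.
Added absorption = 211 × 0.60 = 126.600 sabins.
New total A_after = 176.330 sabins.
NR = 10·log₁₀(176.330/49.730) = 5.5 dB.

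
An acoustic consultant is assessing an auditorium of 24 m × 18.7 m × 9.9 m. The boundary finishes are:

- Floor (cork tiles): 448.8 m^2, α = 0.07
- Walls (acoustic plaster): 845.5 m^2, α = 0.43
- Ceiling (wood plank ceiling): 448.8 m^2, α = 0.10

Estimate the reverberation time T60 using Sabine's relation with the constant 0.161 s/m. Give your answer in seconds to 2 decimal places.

1.63 seconds

Total absorption A = 448.8·0.07 + 845.5·0.43 + 448.8·0.10
  = 31.416 + 363.565 + 44.880 = 439.861 m^2 sabins.
Room volume: 4443.12 m³.
Sabine: RT60 = 0.161 × 4443.12 / 439.861 = 1.63 s.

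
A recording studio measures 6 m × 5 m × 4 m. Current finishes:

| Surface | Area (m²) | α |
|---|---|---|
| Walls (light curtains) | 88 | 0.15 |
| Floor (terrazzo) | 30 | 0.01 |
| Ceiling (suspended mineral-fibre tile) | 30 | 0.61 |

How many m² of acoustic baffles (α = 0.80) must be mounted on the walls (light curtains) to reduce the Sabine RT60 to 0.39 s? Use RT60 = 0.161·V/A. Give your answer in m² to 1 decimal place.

Equivalent absorption area: A₁ = 88·0.15 + 30·0.01 + 30·0.61 = 31.800 m².
V = 120 m³. Target absorption A₂ = 0.161 × 120 / 0.39 = 49.538 sabins.
ΔA needed = 49.538 − 31.800 = 17.738 sabins.
Net gain per m²: Δα = 0.80 − 0.15 = 0.65.
Area = ΔA/Δα = 17.738/0.65 = 27.3 m².

27.3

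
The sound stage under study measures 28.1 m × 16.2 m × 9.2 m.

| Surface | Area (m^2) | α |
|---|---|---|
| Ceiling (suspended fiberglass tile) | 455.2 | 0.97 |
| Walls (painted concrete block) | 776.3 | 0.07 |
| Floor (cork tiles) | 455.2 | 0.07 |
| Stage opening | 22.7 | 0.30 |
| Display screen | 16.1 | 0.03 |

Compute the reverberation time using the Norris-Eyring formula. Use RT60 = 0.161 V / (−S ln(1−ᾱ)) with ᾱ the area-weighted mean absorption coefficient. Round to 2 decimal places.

1.05 s

Total surface area S = 455.2 + 776.3 + 455.2 + 22.7 + 16.1 = 1725.5 m^2.
Absorption A = 455.2·0.97 + 776.3·0.07 + 455.2·0.07 + 22.7·0.30 + 16.1·0.03 = 535.042 sabins.
ᾱ = 535.042 / 1725.5 = 0.3101.
Eyring denominator: −S ln(1−ᾱ) = 640.520.
V = 28.1 × 16.2 × 9.2 = 4188.024 m³.
T = 0.161·V/[−S·ln(1−ᾱ)] = 0.161·4188.024/640.520 = 1.05 s.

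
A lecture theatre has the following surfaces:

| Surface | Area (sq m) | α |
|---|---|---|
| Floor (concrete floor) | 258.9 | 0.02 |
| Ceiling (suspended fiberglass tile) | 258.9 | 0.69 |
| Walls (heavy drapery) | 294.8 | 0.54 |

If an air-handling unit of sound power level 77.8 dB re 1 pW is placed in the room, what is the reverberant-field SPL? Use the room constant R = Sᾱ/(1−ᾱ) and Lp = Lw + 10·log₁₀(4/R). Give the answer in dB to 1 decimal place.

56.1 dB

A = 343.011 sabins; S = 812.6 sq m.
ᾱ = 343.011/812.6 = 0.4221; R = Sᾱ/(1−ᾱ) = 343.011/(1−0.4221) = 593.547 sq m.
Lp = Lw + 10 log₁₀(4/R) = 77.8 -21.71 = 56.1 dB.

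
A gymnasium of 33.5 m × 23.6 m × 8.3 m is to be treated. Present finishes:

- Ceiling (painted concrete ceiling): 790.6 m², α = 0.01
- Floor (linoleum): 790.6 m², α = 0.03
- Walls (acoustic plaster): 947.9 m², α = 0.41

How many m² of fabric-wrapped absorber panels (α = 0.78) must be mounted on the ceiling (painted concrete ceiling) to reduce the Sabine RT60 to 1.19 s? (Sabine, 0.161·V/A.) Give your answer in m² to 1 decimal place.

607.2

Total absorption A₁ = 790.6·0.01 + 790.6·0.03 + 947.9·0.41
  = 7.906 + 23.718 + 388.639 = 420.263 m² sabins.
V = 6561.98 m³. Target absorption A₂ = 0.161 × 6561.98 / 1.19 = 887.797 sabins.
ΔA needed = 887.797 − 420.263 = 467.534 sabins.
Net gain per m²: Δα = 0.78 − 0.01 = 0.77.
Panel area = 467.534 / 0.77 = 607.2 m².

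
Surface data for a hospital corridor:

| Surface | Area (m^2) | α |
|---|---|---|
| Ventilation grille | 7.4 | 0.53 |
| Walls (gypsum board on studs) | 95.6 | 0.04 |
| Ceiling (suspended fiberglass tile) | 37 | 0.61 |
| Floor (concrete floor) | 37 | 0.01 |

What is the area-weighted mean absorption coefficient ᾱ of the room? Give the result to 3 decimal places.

S = Σ Sᵢ = 7.4 + 95.6 + 37 + 37 = 177.0 m^2.
A = 7.4*0.53 + 95.6*0.04 + 37*0.61 + 37*0.01 = 30.686 sabins.
ᾱ = A/S = 0.173.

0.173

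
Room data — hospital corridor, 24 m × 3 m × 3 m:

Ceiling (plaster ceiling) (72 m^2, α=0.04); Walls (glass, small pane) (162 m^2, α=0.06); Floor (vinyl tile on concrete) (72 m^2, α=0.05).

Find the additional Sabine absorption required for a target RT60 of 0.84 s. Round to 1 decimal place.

25.2 sabins

Total absorption A₁ = 72×0.04 + 162×0.06 + 72×0.05
  = 2.880 + 9.720 + 3.600 = 16.200 m^2 sabins.
V = 216 m³. Required absorption A₂ = 0.161 × 216 / 0.84 = 41.400 sabins.
Additional absorption ΔA = 41.400 − 16.200 = 25.2 sabins.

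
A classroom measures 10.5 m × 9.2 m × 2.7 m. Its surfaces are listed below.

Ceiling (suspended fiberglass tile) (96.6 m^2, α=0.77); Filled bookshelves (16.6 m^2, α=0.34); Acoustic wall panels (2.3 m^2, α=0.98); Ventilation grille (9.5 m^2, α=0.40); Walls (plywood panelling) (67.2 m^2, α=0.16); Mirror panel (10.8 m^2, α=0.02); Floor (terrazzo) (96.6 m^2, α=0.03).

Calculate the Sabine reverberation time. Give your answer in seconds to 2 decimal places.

0.42 s

Total absorption A = 96.6×0.77 + 16.6×0.34 + 2.3×0.98 + 9.5×0.40 + 67.2×0.16 + 10.8×0.02 + 96.6×0.03
  = 74.382 + 5.644 + 2.254 + 3.800 + 10.752 + 0.216 + 2.898 = 99.946 m^2 sabins.
Room volume: 260.82 m³.
Sabine: RT60 = 0.161 × 260.82 / 99.946 = 0.42 s.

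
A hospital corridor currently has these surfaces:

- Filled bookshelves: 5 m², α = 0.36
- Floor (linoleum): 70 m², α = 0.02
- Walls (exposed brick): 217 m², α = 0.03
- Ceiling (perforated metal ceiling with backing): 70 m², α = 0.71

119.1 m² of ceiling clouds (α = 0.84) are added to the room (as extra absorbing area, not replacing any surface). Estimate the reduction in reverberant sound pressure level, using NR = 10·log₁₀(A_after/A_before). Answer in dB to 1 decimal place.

4.3 dB

Total absorption A_before = 5*0.36 + 70*0.02 + 217*0.03 + 70*0.71
  = 1.800 + 1.400 + 6.510 + 49.700 = 59.410 m² sabins.
Added absorption = 119.1 × 0.84 = 100.044 sabins.
A_after = 59.410 + 100.044 = 159.454 sabins.
NR = 10·log₁₀(159.454/59.410) = 4.3 dB.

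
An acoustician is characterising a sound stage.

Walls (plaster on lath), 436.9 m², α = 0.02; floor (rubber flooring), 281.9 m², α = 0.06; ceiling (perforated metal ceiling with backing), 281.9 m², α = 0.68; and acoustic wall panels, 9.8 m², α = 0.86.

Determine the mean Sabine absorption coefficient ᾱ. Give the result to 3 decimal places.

Total surface area S = 1010.5 m².
Weighted sum Σ Sα = 225.772.
ᾱ = A/S = 0.223.

0.223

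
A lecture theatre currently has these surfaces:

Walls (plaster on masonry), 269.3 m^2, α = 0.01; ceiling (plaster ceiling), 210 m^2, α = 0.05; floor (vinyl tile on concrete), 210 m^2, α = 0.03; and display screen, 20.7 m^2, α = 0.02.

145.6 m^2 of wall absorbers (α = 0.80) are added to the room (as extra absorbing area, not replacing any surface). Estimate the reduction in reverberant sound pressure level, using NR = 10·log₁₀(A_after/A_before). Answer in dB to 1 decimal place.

Equivalent absorption area: A_before = 269.3×0.01 + 210×0.05 + 210×0.03 + 20.7×0.02 = 19.907 m^2.
Added absorption = 145.6 × 0.80 = 116.480 sabins.
A_after = 19.907 + 116.480 = 136.387 sabins.
Reduction = 10 log₁₀(A_after/A_before) = 10 log₁₀(6.8512) = 8.4 dB.

8.4 dB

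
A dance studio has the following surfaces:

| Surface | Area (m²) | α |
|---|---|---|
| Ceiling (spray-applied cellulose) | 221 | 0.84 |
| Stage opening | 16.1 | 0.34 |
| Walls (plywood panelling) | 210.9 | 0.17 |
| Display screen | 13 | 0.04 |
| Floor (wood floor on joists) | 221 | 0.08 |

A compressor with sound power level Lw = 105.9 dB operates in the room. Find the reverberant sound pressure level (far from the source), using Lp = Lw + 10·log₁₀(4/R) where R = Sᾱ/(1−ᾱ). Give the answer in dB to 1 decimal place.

86.1 dB

A = 245.167 sabins; S = 682.0 m².
ᾱ = 245.167/682.0 = 0.3595; R = Sᾱ/(1−ᾱ) = 245.167/(1−0.3595) = 382.774 m².
Lp = Lw + 10 log₁₀(4/R) = 105.9 -19.81 = 86.1 dB.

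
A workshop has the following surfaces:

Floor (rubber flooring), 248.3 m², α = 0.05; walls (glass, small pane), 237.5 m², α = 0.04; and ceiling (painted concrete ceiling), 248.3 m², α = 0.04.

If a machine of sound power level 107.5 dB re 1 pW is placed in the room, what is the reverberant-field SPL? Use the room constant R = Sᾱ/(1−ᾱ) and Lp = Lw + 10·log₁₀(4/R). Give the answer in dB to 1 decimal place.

A = 31.847 sabins; S = 734.1 m².
ᾱ = 31.847/734.1 = 0.0434; R = Sᾱ/(1−ᾱ) = 31.847/(1−0.0434) = 33.292 m².
Lp = 107.5 + 10·log₁₀(4/33.292) = 107.5 + (-9.20) = 98.3 dB.

98.3 dB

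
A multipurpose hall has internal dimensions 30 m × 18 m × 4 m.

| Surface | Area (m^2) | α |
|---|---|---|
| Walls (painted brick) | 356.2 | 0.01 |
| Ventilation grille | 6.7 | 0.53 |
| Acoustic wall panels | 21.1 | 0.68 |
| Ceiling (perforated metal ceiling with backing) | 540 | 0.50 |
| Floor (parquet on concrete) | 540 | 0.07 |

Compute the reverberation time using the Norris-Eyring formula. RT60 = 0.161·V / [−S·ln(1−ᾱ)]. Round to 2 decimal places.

0.93 s

S = Σ Sᵢ = 1464.0 m^2.
Σ(Sᵢαᵢ) = 356.2·0.01 + 6.7·0.53 + 21.1·0.68 + 540·0.50 + 540·0.07 = 329.261.
Mean coefficient ᾱ = A/S = 0.2249.
Eyring denominator: −S ln(1−ᾱ) = 372.973.
V = 30 × 18 × 4 = 2160 m³.
RT60 = 0.161 × 2160 / 372.973 = 0.93 s.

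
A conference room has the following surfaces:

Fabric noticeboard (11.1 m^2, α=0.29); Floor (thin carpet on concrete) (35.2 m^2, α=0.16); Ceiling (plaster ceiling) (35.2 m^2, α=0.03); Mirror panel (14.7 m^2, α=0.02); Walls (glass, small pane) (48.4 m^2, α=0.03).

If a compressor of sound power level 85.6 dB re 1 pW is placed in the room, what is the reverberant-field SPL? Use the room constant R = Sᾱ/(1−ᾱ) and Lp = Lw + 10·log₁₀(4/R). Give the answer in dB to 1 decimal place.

80.6 dB

Σ(Sᵢαᵢ) = 11.1×0.29 + 35.2×0.16 + 35.2×0.03 + 14.7×0.02 + 48.4×0.03 = 11.653; total area S = 144.6 m^2.
ᾱ = 0.0806, so room constant R = A/(1−ᾱ) = 12.675 m^2.
Lp = Lw + 10 log₁₀(4/R) = 85.6 -5.01 = 80.6 dB.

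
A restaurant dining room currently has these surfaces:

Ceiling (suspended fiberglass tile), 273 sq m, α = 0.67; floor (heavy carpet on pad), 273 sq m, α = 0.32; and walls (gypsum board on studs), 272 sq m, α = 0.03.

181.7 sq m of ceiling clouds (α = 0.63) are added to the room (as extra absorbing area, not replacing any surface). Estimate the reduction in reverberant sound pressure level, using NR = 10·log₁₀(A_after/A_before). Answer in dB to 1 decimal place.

Total absorption A_before = 273·0.67 + 273·0.32 + 272·0.03
  = 182.910 + 87.360 + 8.160 = 278.430 sq m sabins.
Treatment contributes 181.7·0.63 = 114.471 sabins.
A_after = 278.430 + 114.471 = 392.901 sabins.
Reduction = 10 log₁₀(A_after/A_before) = 10 log₁₀(1.4111) = 1.5 dB.

1.5 dB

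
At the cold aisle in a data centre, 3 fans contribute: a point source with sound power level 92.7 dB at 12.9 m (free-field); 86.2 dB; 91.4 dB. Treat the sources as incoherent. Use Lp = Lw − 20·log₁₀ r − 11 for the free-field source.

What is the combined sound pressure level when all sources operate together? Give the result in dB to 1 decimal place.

92.5 dB

Source at 12.9 m: Lp = 92.7 − 20·log₁₀(12.9) − 11 = 59.5 dB.
Converting to relative power and adding: 10^(59.5/10) + 10^(86.2/10) + 10^(91.4/10) = 1.798e+09.
L_total = 10·log₁₀(1.798e+09) = 92.5 dB.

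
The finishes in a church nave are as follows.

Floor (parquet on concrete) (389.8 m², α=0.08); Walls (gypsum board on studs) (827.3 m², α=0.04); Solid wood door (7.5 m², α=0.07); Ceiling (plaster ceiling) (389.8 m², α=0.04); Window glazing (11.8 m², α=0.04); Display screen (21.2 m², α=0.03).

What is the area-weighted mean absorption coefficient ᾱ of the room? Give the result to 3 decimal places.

0.049

Total surface area S = 1647.4 m².
Σ(Sᵢαᵢ) = 389.8×0.08 + 827.3×0.04 + 7.5×0.07 + 389.8×0.04 + 11.8×0.04 + 21.2×0.03 = 81.501.
ᾱ = A/S = 0.049.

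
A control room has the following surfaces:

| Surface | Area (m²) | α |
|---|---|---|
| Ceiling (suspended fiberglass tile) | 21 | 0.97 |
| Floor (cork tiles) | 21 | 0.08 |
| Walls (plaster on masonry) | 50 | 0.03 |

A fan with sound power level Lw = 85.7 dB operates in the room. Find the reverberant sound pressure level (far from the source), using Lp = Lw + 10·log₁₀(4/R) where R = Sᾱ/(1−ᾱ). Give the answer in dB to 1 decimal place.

Σ(Sᵢαᵢ) = 21×0.97 + 21×0.08 + 50×0.03 = 23.550; total area S = 92.0 m².
ᾱ = 23.550/92.0 = 0.2560; R = Sᾱ/(1−ᾱ) = 23.550/(1−0.2560) = 31.653 m².
Lp = 85.7 + 10·log₁₀(4/31.653) = 85.7 + (-8.98) = 76.7 dB.

76.7 dB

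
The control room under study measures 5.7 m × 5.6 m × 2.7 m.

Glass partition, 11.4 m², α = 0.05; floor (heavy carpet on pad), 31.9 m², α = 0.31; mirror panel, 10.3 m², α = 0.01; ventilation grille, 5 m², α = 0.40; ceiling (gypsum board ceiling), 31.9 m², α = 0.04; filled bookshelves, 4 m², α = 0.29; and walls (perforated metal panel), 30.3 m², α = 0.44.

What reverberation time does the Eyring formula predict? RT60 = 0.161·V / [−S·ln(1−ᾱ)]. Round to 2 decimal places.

S = Σ Sᵢ = 124.8 m².
Absorption A = 11.4·0.05 + 31.9·0.31 + 10.3·0.01 + 5·0.40 + 31.9·0.04 + 4·0.29 + 30.3·0.44 = 28.330 sabins.
Mean coefficient ᾱ = A/S = 0.2270.
Eyring denominator: −S ln(1−ᾱ) = 32.133.
V = 5.7 × 5.6 × 2.7 = 86.184 m³.
RT60 = 0.161 × 86.184 / 32.133 = 0.43 s.

0.43 s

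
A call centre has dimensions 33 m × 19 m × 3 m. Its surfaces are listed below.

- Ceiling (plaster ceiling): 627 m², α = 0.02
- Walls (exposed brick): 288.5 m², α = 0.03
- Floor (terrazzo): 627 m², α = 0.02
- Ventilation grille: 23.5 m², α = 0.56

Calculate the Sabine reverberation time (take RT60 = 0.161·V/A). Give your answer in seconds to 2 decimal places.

6.46 sec

Total absorption A = 627·0.02 + 288.5·0.03 + 627·0.02 + 23.5·0.56
  = 12.540 + 8.655 + 12.540 + 13.160 = 46.895 m² sabins.
Room volume: 1881 m³.
T = 0.161 V/A = 0.161·1881/46.895 = 6.46 s.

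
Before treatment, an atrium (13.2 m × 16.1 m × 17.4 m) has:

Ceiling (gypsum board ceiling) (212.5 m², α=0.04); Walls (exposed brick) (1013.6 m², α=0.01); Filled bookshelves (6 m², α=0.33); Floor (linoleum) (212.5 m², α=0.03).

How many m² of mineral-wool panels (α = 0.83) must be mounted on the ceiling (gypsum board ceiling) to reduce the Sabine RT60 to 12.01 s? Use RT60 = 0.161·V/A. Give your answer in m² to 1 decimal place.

Summing Sᵢαᵢ: 8.500 + 10.136 + 1.980 + 6.375 → A₁ = 26.991 sabins.
V = 3697.848 m³. Target absorption A₂ = 0.161 × 3697.848 / 12.01 = 49.571 sabins.
Absorption to add: 49.571 − 26.991 = 22.580 sabins.
Each m² of panel replacing the ceiling (gypsum board ceiling) adds (0.83 − 0.04) = 0.79 sabins.
Area = ΔA/Δα = 22.580/0.79 = 28.6 m².

28.6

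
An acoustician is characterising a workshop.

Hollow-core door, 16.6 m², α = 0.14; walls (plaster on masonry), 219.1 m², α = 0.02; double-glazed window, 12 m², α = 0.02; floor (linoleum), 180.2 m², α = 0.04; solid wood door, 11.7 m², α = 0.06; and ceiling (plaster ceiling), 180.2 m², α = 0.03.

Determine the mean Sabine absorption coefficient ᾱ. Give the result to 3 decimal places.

S = Σ Sᵢ = 16.6 + 219.1 + 12 + 180.2 + 11.7 + 180.2 = 619.8 m².
Weighted sum Σ Sα = 20.262.
ᾱ = 20.262 / 619.8 = 0.033.

0.033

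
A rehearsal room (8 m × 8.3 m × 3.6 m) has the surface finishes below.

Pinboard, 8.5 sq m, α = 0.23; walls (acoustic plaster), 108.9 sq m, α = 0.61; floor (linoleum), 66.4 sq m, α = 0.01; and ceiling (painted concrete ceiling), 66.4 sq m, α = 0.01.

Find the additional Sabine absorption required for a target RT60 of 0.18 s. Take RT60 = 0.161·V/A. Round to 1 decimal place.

144.1 sabins

Summing Sᵢαᵢ: 1.955 + 66.429 + 0.664 + 0.664 → A₁ = 69.712 sabins.
For T = 0.18 s, need A₂ = 0.161·V/T = 0.161·239.04/0.18 = 213.808 sabins.
Shortfall: 213.808 − 69.712 = 144.1 sabins.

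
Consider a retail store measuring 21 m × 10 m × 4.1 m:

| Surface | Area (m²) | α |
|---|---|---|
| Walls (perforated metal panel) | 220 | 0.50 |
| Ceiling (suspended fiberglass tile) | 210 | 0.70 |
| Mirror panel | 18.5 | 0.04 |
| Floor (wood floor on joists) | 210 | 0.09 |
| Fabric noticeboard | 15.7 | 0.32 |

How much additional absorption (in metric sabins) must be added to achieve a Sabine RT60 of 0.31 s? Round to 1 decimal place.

Total absorption A₁ = 220×0.50 + 210×0.70 + 18.5×0.04 + 210×0.09 + 15.7×0.32
  = 110.000 + 147.000 + 0.740 + 18.900 + 5.024 = 281.664 m² sabins.
V = 861 m³. Required absorption A₂ = 0.161 × 861 / 0.31 = 447.165 sabins.
Additional absorption ΔA = 447.165 − 281.664 = 165.5 sabins.

165.5 sabins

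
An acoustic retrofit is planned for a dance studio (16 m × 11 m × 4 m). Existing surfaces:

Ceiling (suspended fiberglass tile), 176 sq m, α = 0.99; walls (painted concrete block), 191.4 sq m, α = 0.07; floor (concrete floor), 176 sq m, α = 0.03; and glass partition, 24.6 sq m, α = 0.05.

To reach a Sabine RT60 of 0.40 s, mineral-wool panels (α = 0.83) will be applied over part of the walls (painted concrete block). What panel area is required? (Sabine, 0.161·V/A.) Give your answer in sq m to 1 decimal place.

Summing Sᵢαᵢ: 174.240 + 13.398 + 5.280 + 1.230 → A₁ = 194.148 sabins.
Required A₂ = 0.161·704/0.40 = 283.360 sabins.
ΔA needed = 283.360 − 194.148 = 89.212 sabins.
Net gain per sq m: Δα = 0.83 − 0.07 = 0.76.
Panel area = 89.212 / 0.76 = 117.4 sq m.

117.4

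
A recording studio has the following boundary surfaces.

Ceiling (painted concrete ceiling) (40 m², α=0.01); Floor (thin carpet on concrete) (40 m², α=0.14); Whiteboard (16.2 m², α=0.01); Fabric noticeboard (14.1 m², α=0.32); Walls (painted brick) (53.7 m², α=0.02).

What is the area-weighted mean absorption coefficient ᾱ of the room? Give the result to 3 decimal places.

Total surface area S = 164.0 m².
Weighted sum Σ Sα = 11.748.
ᾱ = 11.748 / 164.0 = 0.072.

0.072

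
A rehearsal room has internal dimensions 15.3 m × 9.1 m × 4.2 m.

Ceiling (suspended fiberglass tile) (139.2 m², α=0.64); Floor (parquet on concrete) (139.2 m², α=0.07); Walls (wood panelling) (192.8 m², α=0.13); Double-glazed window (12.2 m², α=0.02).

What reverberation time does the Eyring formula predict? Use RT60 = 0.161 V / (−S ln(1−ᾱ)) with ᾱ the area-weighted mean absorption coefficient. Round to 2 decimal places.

0.66 sec

S = Σ Sᵢ = 483.4 m².
Σ(Sᵢαᵢ) = 139.2·0.64 + 139.2·0.07 + 192.8·0.13 + 12.2·0.02 = 124.140.
Mean coefficient ᾱ = A/S = 0.2568.
−S·ln(1−ᾱ) = −483.4 × ln(1 − 0.2568) = 143.468.
V = 15.3 × 9.1 × 4.2 = 584.766 m³.
RT60 = 0.161 × 584.766 / 143.468 = 0.66 s.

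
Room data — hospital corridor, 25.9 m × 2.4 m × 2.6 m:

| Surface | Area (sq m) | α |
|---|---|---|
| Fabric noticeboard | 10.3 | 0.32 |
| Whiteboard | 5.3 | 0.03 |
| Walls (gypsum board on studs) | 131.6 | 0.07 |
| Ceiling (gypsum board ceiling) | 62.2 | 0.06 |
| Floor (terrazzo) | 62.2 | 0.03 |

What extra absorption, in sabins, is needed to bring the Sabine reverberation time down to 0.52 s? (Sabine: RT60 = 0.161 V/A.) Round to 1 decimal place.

A₁ = Σ Sᵢαᵢ = 10.3*0.32 + 5.3*0.03 + 131.6*0.07 + 62.2*0.06 + 62.2*0.03 = 18.265 sabins.
Target A₂ = 0.161·161.616/0.52 = 50.039 sabins (V = 161.616 m³).
Additional absorption ΔA = 50.039 − 18.265 = 31.8 sabins.

31.8 sabins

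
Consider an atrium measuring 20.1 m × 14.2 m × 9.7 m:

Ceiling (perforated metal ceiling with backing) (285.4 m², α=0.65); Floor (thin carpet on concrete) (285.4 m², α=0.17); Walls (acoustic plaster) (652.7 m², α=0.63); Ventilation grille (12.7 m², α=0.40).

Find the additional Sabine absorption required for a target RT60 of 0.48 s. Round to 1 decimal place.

278.3 sabins

Summing Sᵢαᵢ: 185.510 + 48.518 + 411.201 + 5.080 → A₁ = 650.309 sabins.
V = 2768.574 m³. Required absorption A₂ = 0.161 × 2768.574 / 0.48 = 928.626 sabins.
Shortfall: 928.626 − 650.309 = 278.3 sabins.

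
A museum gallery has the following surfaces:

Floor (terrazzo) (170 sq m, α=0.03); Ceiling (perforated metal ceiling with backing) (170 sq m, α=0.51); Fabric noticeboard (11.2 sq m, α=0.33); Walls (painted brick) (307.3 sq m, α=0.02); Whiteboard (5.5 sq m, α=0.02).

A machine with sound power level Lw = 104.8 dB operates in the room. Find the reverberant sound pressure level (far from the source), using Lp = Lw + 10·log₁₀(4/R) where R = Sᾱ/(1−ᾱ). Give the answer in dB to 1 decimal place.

90.0 dB

A = 101.752 sabins; S = 664.0 sq m.
ᾱ = 101.752/664.0 = 0.1532; R = Sᾱ/(1−ᾱ) = 101.752/(1−0.1532) = 120.161 sq m.
Lp = Lw + 10 log₁₀(4/R) = 104.8 -14.78 = 90.0 dB.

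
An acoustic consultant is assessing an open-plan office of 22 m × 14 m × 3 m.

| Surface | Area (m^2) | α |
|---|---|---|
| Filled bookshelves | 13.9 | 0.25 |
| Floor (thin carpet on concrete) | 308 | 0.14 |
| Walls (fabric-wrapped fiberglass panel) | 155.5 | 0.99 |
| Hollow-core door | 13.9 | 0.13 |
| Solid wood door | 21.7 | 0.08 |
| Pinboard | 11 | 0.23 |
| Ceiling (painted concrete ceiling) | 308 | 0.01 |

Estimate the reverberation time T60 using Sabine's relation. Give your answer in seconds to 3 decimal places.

Total absorption A = 13.9×0.25 + 308×0.14 + 155.5×0.99 + 13.9×0.13 + 21.7×0.08 + 11×0.23 + 308×0.01
  = 3.475 + 43.120 + 153.945 + 1.807 + 1.736 + 2.530 + 3.080 = 209.693 m^2 sabins.
Room volume: 924 m³.
Sabine: RT60 = 0.161 × 924 / 209.693 = 0.709 s.

0.709 s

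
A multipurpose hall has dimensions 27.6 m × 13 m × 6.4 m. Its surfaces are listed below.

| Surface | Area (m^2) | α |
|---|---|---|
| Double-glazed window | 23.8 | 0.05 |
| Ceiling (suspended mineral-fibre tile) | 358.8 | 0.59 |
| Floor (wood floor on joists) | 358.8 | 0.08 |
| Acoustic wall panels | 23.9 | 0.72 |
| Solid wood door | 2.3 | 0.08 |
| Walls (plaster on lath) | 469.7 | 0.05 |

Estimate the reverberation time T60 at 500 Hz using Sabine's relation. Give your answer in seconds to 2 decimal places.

1.31 sec

Total absorption A = 23.8·0.05 + 358.8·0.59 + 358.8·0.08 + 23.9·0.72 + 2.3·0.08 + 469.7·0.05
  = 1.190 + 211.692 + 28.704 + 17.208 + 0.184 + 23.485 = 282.463 m^2 sabins.
V = 27.6·13·6.4 = 2296.32 m³.
Sabine: RT60 = 0.161 × 2296.32 / 282.463 = 1.31 s.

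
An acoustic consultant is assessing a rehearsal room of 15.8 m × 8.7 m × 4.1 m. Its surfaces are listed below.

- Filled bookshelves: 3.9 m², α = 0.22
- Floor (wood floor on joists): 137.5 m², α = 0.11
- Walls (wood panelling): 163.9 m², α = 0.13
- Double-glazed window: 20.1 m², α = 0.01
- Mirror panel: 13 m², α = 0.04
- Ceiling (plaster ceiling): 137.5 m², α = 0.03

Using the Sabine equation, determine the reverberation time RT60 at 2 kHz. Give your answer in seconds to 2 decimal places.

2.15 seconds

A = Σ Sᵢαᵢ = 3.9×0.22 + 137.5×0.11 + 163.9×0.13 + 20.1×0.01 + 13×0.04 + 137.5×0.03 = 42.136 sabins.
Room volume: 563.586 m³.
RT60 = 0.161 · V / A = 0.161 × 563.586 / 42.136 = 2.15 s.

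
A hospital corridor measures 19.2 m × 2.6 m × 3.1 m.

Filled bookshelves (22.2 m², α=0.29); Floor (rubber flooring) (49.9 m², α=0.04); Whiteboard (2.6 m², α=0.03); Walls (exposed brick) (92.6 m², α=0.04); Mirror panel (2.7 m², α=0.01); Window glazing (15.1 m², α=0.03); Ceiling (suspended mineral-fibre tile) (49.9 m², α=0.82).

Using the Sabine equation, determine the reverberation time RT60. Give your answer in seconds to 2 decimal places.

0.46 seconds

A = Σ Sᵢαᵢ = 22.2×0.29 + 49.9×0.04 + 2.6×0.03 + 92.6×0.04 + 2.7×0.01 + 15.1×0.03 + 49.9×0.82 = 53.614 sabins.
V = 19.2·2.6·3.1 = 154.752 m³.
Sabine: RT60 = 0.161 × 154.752 / 53.614 = 0.46 s.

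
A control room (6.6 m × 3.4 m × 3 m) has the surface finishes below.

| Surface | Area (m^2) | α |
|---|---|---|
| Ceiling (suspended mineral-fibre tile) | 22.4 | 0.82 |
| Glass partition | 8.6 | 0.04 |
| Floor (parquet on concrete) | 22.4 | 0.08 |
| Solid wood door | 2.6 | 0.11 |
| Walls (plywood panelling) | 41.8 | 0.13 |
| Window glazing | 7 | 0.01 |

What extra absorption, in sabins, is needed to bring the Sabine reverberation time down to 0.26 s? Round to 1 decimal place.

Summing Sᵢαᵢ: 18.368 + 0.344 + 1.792 + 0.286 + 5.434 + 0.070 → A₁ = 26.294 sabins.
For T = 0.26 s, need A₂ = 0.161·V/T = 0.161·67.32/0.26 = 41.687 sabins.
Additional absorption ΔA = 41.687 − 26.294 = 15.4 sabins.

15.4 sabins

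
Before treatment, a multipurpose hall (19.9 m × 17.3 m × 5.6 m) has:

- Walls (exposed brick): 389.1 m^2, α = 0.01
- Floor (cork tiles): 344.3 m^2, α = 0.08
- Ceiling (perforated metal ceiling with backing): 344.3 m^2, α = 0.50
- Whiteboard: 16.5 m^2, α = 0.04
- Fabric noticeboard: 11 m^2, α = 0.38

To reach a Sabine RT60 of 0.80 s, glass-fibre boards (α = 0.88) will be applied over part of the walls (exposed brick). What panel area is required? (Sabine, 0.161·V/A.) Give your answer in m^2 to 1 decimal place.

A₁ = Σ Sᵢαᵢ = 389.1*0.01 + 344.3*0.08 + 344.3*0.50 + 16.5*0.04 + 11*0.38 = 208.425 sabins.
Required A₂ = 0.161·1927.912/0.80 = 387.992 sabins.
Absorption to add: 387.992 − 208.425 = 179.567 sabins.
Each m^2 of panel replacing the walls (exposed brick) adds (0.88 − 0.01) = 0.87 sabins.
Panel area = 179.567 / 0.87 = 206.4 m^2.

206.4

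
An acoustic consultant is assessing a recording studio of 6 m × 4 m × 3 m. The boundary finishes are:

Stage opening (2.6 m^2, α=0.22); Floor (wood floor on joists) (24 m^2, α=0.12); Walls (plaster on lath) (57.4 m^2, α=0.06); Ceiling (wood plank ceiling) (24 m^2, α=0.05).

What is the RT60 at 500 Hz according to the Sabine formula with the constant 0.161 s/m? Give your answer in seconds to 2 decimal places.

A = Σ Sᵢαᵢ = 2.6*0.22 + 24*0.12 + 57.4*0.06 + 24*0.05 = 8.096 sabins.
Volume V = 6 × 4 × 3 = 72 m³.
RT60 = 0.161 · V / A = 0.161 × 72 / 8.096 = 1.43 s.

1.43 sec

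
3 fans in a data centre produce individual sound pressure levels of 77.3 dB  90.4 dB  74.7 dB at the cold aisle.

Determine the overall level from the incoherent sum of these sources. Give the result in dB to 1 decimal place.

Σ 10^(Lᵢ/10) = 1.18e+09.
Back to dB: 10·log₁₀ Σ = 90.7 dB.

90.7 dB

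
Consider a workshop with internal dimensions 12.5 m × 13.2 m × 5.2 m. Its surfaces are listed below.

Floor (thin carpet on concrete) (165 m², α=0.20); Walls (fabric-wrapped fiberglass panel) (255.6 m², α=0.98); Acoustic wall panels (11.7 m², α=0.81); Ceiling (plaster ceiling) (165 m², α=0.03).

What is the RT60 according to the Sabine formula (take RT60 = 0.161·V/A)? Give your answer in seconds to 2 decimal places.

0.46 seconds

Total absorption A = 165*0.20 + 255.6*0.98 + 11.7*0.81 + 165*0.03
  = 33.000 + 250.488 + 9.477 + 4.950 = 297.915 m² sabins.
V = 12.5·13.2·5.2 = 858 m³.
T = 0.161 V/A = 0.161·858/297.915 = 0.46 s.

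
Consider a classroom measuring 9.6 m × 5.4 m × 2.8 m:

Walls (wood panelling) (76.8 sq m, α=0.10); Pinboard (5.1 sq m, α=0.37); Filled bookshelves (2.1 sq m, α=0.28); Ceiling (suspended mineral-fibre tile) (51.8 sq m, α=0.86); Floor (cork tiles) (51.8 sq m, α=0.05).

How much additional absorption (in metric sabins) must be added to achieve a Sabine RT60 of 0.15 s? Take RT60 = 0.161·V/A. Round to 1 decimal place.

A₁ = Σ Sᵢαᵢ = 76.8*0.10 + 5.1*0.37 + 2.1*0.28 + 51.8*0.86 + 51.8*0.05 = 57.293 sabins.
V = 145.152 m³. Required absorption A₂ = 0.161 × 145.152 / 0.15 = 155.796 sabins.
Shortfall: 155.796 − 57.293 = 98.5 sabins.

98.5 sabins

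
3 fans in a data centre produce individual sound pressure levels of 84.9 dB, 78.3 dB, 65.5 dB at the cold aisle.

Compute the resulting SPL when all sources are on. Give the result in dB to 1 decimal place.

Σ 10^(Lᵢ/10) = 3.802e+08.
Back to dB: 10·log₁₀ Σ = 85.8 dB.

85.8 dB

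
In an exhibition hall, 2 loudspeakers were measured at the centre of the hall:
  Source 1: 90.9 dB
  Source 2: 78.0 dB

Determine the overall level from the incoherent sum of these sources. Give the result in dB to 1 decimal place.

91.1 dB

Σ 10^(Lᵢ/10) = 1.293e+09.
Back to dB: 10·log₁₀ Σ = 91.1 dB.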